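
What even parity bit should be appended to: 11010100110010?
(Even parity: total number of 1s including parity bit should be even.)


Number of 1s in data: 7
Parity bit: 1

1


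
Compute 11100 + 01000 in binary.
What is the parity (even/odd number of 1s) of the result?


11100 = 28
01000 = 8
Sum = 36 = 100100
1s count = 2

even parity (2 ones in 100100)


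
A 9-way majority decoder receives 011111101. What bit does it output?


Ones: 7 out of 9
Threshold: 5

1 (7/9 voted 1)


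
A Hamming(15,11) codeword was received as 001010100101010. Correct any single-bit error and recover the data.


Syndrome = 9: error at position 9

Data: 11011101010 (corrected bit 9)


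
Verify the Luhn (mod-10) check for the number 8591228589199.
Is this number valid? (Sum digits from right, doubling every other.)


Luhn sum = 71
71 mod 10 = 1

Invalid (Luhn sum mod 10 = 1)


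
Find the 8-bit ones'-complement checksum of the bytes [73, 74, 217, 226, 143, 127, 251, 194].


Sum = 1305 mod 256 = 25
Complement = 230

230


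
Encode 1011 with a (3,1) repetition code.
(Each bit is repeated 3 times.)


Each bit -> 3 copies

111000111111


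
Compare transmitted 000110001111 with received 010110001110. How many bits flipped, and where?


XOR: 010000000001

2 error(s) at position(s): 1, 11


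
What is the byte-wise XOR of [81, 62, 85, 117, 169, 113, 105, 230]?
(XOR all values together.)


XOR chain: 81 ^ 62 ^ 85 ^ 117 ^ 169 ^ 113 ^ 105 ^ 230 = 24

24


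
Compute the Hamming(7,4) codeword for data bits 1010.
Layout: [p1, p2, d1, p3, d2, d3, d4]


Parity bits: p1=1, p2=0, p3=1

1011010


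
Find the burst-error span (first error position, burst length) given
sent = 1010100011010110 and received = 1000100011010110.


XOR: 0010000000000000

Burst at position 2, length 1


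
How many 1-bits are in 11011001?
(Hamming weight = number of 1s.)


Counting 1s in 11011001

5


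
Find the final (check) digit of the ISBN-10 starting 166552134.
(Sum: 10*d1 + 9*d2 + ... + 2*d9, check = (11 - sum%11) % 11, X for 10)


Weighted sum: 208
208 mod 11 = 10

Check digit: 1


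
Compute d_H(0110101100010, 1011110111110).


XOR: 1101011011100
Count of 1s: 8

8


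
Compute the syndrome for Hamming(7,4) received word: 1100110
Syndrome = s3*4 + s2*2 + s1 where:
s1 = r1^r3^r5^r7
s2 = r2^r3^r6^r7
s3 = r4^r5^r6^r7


s1=0, s2=0, s3=0

Syndrome = 0 (no error)


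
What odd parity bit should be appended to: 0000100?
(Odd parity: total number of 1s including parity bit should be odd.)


Number of 1s in data: 1
Parity bit: 0

0


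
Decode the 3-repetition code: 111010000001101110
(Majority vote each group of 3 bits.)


Groups: 111, 010, 000, 001, 101, 110
Majority votes: 100011

100011


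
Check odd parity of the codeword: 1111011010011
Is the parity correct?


Number of 1s: 9

Yes, parity is correct (9 ones)


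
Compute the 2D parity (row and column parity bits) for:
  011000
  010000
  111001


Row parities: 010
Column parities: 110001

Row P: 010, Col P: 110001, Corner: 1


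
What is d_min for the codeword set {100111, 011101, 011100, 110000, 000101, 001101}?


Comparing all pairs, minimum distance: 1
Can detect 0 errors, correct 0 errors

1


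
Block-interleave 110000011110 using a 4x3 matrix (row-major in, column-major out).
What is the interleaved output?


Matrix:
  110
  000
  011
  110
Read columns: 100110110010

100110110010


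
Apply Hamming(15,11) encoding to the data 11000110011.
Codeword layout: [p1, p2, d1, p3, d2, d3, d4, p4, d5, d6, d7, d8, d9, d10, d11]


Parity bits: p1=0, p2=1, p3=1, p4=0

011110000110011


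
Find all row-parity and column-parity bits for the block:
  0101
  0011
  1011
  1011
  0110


Row parities: 00110
Column parities: 0000

Row P: 00110, Col P: 0000, Corner: 0


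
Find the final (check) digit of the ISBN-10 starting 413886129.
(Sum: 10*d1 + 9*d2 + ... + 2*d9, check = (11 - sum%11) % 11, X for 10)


Weighted sum: 235
235 mod 11 = 4

Check digit: 7


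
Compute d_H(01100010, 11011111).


XOR: 10111101
Count of 1s: 6

6


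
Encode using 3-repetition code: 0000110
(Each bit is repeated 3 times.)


Each bit -> 3 copies

000000000000111111000


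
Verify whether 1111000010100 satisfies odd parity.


Number of 1s: 6

No, parity error (6 ones)


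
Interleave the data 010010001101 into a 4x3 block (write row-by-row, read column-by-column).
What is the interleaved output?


Matrix:
  010
  010
  001
  101
Read columns: 000111000011

000111000011


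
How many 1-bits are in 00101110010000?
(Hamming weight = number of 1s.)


Counting 1s in 00101110010000

5


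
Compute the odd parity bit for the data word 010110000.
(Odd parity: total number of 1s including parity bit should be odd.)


Number of 1s in data: 3
Parity bit: 0

0


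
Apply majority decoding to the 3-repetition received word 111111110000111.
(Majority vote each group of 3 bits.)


Groups: 111, 111, 110, 000, 111
Majority votes: 11101

11101


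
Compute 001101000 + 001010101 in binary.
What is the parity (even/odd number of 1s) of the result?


001101000 = 104
001010101 = 85
Sum = 189 = 10111101
1s count = 6

even parity (6 ones in 10111101)


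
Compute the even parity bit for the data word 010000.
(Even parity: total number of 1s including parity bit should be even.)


Number of 1s in data: 1
Parity bit: 1

1


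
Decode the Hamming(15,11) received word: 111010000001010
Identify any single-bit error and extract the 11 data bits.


Syndrome = 7: error at position 7

Data: 11010001010 (corrected bit 7)


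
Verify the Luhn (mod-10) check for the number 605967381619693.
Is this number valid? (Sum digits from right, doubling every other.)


Luhn sum = 73
73 mod 10 = 3

Invalid (Luhn sum mod 10 = 3)


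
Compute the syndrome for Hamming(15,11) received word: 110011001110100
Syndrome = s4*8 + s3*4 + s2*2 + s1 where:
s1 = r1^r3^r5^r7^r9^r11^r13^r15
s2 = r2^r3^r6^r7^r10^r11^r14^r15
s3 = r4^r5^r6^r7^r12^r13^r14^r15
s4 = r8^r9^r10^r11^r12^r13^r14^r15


s1=1, s2=0, s3=1, s4=0

Syndrome = 5 (error at position 5)


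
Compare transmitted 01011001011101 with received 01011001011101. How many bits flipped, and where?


XOR: 00000000000000

0 errors (received matches sent)


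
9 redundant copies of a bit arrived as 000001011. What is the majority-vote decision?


Ones: 3 out of 9
Threshold: 5

0 (3/9 voted 1)


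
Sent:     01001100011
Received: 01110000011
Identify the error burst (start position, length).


XOR: 00111100000

Burst at position 2, length 4


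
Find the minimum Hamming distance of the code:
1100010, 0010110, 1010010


Comparing all pairs, minimum distance: 2
Can detect 1 errors, correct 0 errors

2


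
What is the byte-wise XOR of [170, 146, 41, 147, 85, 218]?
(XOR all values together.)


XOR chain: 170 ^ 146 ^ 41 ^ 147 ^ 85 ^ 218 = 13

13


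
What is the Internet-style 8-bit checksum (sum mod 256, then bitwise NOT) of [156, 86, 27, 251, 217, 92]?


Sum = 829 mod 256 = 61
Complement = 194

194


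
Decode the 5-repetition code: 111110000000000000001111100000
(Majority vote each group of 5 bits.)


Groups: 11111, 00000, 00000, 00000, 11111, 00000
Majority votes: 100010

100010


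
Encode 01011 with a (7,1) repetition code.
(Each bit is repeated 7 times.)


Each bit -> 7 copies

00000001111111000000011111111111111


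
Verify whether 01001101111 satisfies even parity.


Number of 1s: 7

No, parity error (7 ones)


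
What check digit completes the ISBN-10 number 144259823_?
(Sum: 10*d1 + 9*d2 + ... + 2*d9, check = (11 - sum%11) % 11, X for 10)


Weighted sum: 211
211 mod 11 = 2

Check digit: 9


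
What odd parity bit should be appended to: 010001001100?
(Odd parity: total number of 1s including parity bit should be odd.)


Number of 1s in data: 4
Parity bit: 1

1


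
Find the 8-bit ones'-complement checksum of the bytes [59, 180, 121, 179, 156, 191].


Sum = 886 mod 256 = 118
Complement = 137

137


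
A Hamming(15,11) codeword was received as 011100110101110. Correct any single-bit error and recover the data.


Syndrome = 15: error at position 15

Data: 10010101111 (corrected bit 15)


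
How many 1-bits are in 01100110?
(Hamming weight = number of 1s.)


Counting 1s in 01100110

4


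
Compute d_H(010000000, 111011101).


XOR: 101011101
Count of 1s: 6

6


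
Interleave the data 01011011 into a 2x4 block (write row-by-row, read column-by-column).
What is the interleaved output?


Matrix:
  0101
  1011
Read columns: 01100111

01100111


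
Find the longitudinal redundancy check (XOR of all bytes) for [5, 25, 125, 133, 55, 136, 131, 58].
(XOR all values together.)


XOR chain: 5 ^ 25 ^ 125 ^ 133 ^ 55 ^ 136 ^ 131 ^ 58 = 226

226


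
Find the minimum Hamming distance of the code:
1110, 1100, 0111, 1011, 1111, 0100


Comparing all pairs, minimum distance: 1
Can detect 0 errors, correct 0 errors

1


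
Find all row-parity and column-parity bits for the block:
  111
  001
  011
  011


Row parities: 1100
Column parities: 110

Row P: 1100, Col P: 110, Corner: 0


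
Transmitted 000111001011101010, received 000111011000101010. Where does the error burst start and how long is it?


XOR: 000000010011000000

Burst at position 7, length 5


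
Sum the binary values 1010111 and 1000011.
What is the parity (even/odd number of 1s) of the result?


1010111 = 87
1000011 = 67
Sum = 154 = 10011010
1s count = 4

even parity (4 ones in 10011010)


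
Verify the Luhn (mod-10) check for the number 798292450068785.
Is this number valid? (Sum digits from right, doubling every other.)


Luhn sum = 78
78 mod 10 = 8

Invalid (Luhn sum mod 10 = 8)


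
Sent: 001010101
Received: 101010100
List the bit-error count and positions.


XOR: 100000001

2 error(s) at position(s): 0, 8


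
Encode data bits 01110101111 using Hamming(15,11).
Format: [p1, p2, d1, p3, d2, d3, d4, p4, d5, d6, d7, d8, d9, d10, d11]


Parity bits: p1=0, p2=1, p3=1, p4=1

010111110101111


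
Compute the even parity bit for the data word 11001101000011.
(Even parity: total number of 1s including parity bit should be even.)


Number of 1s in data: 7
Parity bit: 1

1


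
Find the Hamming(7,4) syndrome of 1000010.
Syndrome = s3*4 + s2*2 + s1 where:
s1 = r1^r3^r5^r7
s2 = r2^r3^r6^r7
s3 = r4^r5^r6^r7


s1=1, s2=1, s3=1

Syndrome = 7 (error at position 7)


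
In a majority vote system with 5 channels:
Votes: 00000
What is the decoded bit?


Ones: 0 out of 5
Threshold: 3

0 (0/5 voted 1)


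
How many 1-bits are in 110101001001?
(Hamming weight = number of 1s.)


Counting 1s in 110101001001

6


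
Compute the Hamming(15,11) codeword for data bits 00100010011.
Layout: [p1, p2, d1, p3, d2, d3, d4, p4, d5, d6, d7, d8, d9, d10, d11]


Parity bits: p1=0, p2=0, p3=1, p4=1

000101010010011


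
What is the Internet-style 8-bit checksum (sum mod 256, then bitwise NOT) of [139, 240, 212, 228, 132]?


Sum = 951 mod 256 = 183
Complement = 72

72


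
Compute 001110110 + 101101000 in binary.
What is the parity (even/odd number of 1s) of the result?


001110110 = 118
101101000 = 360
Sum = 478 = 111011110
1s count = 7

odd parity (7 ones in 111011110)


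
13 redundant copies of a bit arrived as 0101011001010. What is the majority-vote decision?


Ones: 6 out of 13
Threshold: 7

0 (6/13 voted 1)


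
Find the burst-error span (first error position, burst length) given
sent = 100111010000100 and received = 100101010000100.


XOR: 000010000000000

Burst at position 4, length 1


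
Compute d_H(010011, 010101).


XOR: 000110
Count of 1s: 2

2


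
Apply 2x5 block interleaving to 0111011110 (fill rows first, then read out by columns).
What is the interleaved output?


Matrix:
  01110
  11110
Read columns: 0111111100

0111111100


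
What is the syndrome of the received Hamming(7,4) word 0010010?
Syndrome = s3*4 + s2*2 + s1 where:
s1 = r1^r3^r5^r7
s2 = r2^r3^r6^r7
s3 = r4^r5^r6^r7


s1=1, s2=0, s3=1

Syndrome = 5 (error at position 5)


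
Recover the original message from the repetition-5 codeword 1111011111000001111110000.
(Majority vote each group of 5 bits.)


Groups: 11110, 11111, 00000, 11111, 10000
Majority votes: 11010

11010


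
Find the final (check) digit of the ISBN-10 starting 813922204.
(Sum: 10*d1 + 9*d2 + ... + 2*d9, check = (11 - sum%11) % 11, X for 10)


Weighted sum: 214
214 mod 11 = 5

Check digit: 6


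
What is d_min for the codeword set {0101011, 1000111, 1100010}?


Comparing all pairs, minimum distance: 3
Can detect 2 errors, correct 1 errors

3


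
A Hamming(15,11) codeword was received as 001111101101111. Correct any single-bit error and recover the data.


Syndrome = 0: no error detected

Data: 11111101111 (no errors)


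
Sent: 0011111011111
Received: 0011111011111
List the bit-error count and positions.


XOR: 0000000000000

0 errors (received matches sent)


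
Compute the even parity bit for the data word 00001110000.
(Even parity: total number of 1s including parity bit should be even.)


Number of 1s in data: 3
Parity bit: 1

1


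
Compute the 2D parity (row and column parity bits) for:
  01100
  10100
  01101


Row parities: 001
Column parities: 10101

Row P: 001, Col P: 10101, Corner: 1


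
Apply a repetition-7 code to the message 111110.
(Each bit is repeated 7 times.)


Each bit -> 7 copies

111111111111111111111111111111111110000000


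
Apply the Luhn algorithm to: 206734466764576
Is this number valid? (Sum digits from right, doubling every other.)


Luhn sum = 72
72 mod 10 = 2

Invalid (Luhn sum mod 10 = 2)


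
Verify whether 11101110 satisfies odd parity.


Number of 1s: 6

No, parity error (6 ones)


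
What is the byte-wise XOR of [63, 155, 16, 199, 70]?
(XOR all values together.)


XOR chain: 63 ^ 155 ^ 16 ^ 199 ^ 70 = 53

53


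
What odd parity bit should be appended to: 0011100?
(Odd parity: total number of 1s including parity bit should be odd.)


Number of 1s in data: 3
Parity bit: 0

0


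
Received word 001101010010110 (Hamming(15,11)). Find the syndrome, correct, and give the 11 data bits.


Syndrome = 1: error at position 1

Data: 10100010110 (corrected bit 1)


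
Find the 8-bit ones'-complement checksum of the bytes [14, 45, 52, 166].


Sum = 277 mod 256 = 21
Complement = 234

234


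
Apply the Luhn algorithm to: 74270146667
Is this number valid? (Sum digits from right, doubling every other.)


Luhn sum = 47
47 mod 10 = 7

Invalid (Luhn sum mod 10 = 7)


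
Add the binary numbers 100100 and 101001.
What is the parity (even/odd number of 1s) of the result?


100100 = 36
101001 = 41
Sum = 77 = 1001101
1s count = 4

even parity (4 ones in 1001101)


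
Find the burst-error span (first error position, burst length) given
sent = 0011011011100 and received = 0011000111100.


XOR: 0000011100000

Burst at position 5, length 3


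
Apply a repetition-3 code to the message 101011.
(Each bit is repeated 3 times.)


Each bit -> 3 copies

111000111000111111


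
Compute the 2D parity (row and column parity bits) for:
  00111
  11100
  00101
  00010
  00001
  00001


Row parities: 110111
Column parities: 11100

Row P: 110111, Col P: 11100, Corner: 1


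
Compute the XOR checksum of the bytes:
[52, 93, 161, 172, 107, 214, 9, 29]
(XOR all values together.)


XOR chain: 52 ^ 93 ^ 161 ^ 172 ^ 107 ^ 214 ^ 9 ^ 29 = 205

205


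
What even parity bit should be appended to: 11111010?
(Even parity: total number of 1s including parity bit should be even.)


Number of 1s in data: 6
Parity bit: 0

0


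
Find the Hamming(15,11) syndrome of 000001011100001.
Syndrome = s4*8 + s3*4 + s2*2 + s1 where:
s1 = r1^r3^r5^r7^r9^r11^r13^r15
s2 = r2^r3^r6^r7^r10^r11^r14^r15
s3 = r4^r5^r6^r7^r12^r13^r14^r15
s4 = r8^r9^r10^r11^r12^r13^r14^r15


s1=0, s2=1, s3=0, s4=0

Syndrome = 2 (error at position 2)


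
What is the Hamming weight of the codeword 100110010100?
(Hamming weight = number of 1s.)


Counting 1s in 100110010100

5


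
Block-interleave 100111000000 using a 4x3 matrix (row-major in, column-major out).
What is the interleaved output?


Matrix:
  100
  111
  000
  000
Read columns: 110001000100

110001000100


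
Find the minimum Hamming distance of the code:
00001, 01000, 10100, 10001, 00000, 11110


Comparing all pairs, minimum distance: 1
Can detect 0 errors, correct 0 errors

1


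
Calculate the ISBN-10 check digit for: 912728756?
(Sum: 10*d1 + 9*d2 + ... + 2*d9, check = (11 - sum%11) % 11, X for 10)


Weighted sum: 271
271 mod 11 = 7

Check digit: 4


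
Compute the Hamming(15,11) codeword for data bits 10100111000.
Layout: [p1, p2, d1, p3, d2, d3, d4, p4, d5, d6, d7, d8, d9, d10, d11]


Parity bits: p1=0, p2=0, p3=0, p4=1

001001010111000


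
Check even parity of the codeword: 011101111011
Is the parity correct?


Number of 1s: 9

No, parity error (9 ones)


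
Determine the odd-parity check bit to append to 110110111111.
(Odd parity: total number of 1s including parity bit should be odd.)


Number of 1s in data: 10
Parity bit: 1

1


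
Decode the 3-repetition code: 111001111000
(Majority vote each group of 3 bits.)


Groups: 111, 001, 111, 000
Majority votes: 1010

1010


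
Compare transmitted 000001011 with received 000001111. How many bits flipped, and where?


XOR: 000000100

1 error(s) at position(s): 6


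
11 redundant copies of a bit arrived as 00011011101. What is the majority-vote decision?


Ones: 6 out of 11
Threshold: 6

1 (6/11 voted 1)


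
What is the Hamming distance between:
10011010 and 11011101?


XOR: 01000111
Count of 1s: 4

4


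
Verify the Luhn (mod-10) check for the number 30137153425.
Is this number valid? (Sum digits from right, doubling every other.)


Luhn sum = 43
43 mod 10 = 3

Invalid (Luhn sum mod 10 = 3)


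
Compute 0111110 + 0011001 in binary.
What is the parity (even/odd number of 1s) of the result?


0111110 = 62
0011001 = 25
Sum = 87 = 1010111
1s count = 5

odd parity (5 ones in 1010111)


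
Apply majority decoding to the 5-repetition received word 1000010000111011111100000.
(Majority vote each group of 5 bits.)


Groups: 10000, 10000, 11101, 11111, 00000
Majority votes: 00110

00110


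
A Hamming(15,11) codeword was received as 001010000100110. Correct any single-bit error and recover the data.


Syndrome = 15: error at position 15

Data: 11000100111 (corrected bit 15)


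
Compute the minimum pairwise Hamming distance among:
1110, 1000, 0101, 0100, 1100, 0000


Comparing all pairs, minimum distance: 1
Can detect 0 errors, correct 0 errors

1


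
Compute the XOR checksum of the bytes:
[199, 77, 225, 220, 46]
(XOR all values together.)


XOR chain: 199 ^ 77 ^ 225 ^ 220 ^ 46 = 153

153


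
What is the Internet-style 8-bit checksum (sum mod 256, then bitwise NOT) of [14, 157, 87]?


Sum = 258 mod 256 = 2
Complement = 253

253


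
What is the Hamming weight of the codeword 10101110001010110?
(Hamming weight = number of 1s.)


Counting 1s in 10101110001010110

9


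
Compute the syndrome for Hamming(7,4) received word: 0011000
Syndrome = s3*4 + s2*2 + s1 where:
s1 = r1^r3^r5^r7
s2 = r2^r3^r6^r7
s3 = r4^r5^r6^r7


s1=1, s2=1, s3=1

Syndrome = 7 (error at position 7)


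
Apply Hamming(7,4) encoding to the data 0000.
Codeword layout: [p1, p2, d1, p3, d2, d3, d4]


Parity bits: p1=0, p2=0, p3=0

0000000


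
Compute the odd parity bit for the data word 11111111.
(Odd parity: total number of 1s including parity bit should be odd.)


Number of 1s in data: 8
Parity bit: 1

1


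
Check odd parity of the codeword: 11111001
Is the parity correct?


Number of 1s: 6

No, parity error (6 ones)


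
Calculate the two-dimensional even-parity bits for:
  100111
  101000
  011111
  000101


Row parities: 0010
Column parities: 010101

Row P: 0010, Col P: 010101, Corner: 1


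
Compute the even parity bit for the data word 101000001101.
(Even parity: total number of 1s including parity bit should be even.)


Number of 1s in data: 5
Parity bit: 1

1


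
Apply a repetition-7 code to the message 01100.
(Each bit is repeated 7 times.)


Each bit -> 7 copies

00000001111111111111100000000000000


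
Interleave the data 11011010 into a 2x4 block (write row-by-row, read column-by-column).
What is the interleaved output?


Matrix:
  1101
  1010
Read columns: 11100110

11100110


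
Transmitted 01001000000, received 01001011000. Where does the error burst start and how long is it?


XOR: 00000011000

Burst at position 6, length 2


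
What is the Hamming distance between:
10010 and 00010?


XOR: 10000
Count of 1s: 1

1


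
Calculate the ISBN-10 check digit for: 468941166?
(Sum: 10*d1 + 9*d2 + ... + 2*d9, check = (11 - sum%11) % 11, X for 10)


Weighted sum: 284
284 mod 11 = 9

Check digit: 2


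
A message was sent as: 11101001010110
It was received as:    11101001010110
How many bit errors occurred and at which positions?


XOR: 00000000000000

0 errors (received matches sent)


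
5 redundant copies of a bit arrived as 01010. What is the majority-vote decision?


Ones: 2 out of 5
Threshold: 3

0 (2/5 voted 1)


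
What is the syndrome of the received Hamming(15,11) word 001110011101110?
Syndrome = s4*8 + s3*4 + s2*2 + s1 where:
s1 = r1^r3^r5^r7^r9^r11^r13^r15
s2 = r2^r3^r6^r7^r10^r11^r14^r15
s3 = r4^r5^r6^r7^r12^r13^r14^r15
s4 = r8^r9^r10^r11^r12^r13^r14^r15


s1=0, s2=1, s3=1, s4=0

Syndrome = 6 (error at position 6)


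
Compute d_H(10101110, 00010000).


XOR: 10111110
Count of 1s: 6

6


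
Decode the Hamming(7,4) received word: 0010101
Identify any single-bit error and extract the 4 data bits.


Syndrome = 1: error at position 1

Data: 1101 (corrected bit 1)


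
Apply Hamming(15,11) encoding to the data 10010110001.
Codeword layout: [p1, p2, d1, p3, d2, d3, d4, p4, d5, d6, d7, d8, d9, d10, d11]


Parity bits: p1=0, p2=1, p3=0, p4=1

011000110110001


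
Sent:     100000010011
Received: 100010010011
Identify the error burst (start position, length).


XOR: 000010000000

Burst at position 4, length 1


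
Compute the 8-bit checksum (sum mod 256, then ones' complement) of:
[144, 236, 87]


Sum = 467 mod 256 = 211
Complement = 44

44


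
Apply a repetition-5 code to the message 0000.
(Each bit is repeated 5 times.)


Each bit -> 5 copies

00000000000000000000


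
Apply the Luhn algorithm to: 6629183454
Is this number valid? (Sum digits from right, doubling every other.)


Luhn sum = 47
47 mod 10 = 7

Invalid (Luhn sum mod 10 = 7)


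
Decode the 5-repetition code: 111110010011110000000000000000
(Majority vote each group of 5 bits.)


Groups: 11111, 00100, 11110, 00000, 00000, 00000
Majority votes: 101000

101000


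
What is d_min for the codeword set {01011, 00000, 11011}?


Comparing all pairs, minimum distance: 1
Can detect 0 errors, correct 0 errors

1


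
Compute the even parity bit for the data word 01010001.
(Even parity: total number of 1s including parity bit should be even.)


Number of 1s in data: 3
Parity bit: 1

1


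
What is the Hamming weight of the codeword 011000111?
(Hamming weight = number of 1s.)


Counting 1s in 011000111

5


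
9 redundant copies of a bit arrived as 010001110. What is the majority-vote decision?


Ones: 4 out of 9
Threshold: 5

0 (4/9 voted 1)


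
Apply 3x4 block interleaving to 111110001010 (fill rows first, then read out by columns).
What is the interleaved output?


Matrix:
  1111
  1000
  1010
Read columns: 111100101100

111100101100


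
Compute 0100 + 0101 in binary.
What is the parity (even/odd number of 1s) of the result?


0100 = 4
0101 = 5
Sum = 9 = 1001
1s count = 2

even parity (2 ones in 1001)


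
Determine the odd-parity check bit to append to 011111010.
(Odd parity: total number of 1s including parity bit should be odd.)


Number of 1s in data: 6
Parity bit: 1

1


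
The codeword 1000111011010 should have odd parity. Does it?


Number of 1s: 7

Yes, parity is correct (7 ones)


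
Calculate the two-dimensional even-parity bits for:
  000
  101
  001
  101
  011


Row parities: 00100
Column parities: 010

Row P: 00100, Col P: 010, Corner: 1


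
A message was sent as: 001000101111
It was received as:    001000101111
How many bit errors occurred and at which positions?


XOR: 000000000000

0 errors (received matches sent)


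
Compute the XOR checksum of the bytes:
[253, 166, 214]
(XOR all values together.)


XOR chain: 253 ^ 166 ^ 214 = 141

141


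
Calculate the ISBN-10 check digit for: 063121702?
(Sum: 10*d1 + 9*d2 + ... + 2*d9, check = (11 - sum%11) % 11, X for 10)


Weighted sum: 134
134 mod 11 = 2

Check digit: 9


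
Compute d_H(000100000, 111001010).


XOR: 111101010
Count of 1s: 6

6


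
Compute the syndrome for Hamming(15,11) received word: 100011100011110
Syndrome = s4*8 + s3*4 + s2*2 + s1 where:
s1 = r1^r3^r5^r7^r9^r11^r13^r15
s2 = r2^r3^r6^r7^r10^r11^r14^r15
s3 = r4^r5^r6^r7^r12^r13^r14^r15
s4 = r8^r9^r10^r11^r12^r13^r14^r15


s1=1, s2=0, s3=0, s4=0

Syndrome = 1 (error at position 1)


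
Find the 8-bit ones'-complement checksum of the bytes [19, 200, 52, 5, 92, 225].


Sum = 593 mod 256 = 81
Complement = 174

174


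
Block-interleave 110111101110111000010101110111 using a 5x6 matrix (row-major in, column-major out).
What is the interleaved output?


Matrix:
  110111
  101110
  111000
  010101
  110111
Read columns: 111011011101100110111100110011

111011011101100110111100110011


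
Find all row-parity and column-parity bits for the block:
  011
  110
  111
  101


Row parities: 0010
Column parities: 111

Row P: 0010, Col P: 111, Corner: 1


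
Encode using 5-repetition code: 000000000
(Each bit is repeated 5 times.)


Each bit -> 5 copies

000000000000000000000000000000000000000000000


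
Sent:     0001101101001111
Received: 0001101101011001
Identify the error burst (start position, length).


XOR: 0000000000010110

Burst at position 11, length 4


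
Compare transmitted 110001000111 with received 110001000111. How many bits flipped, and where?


XOR: 000000000000

0 errors (received matches sent)


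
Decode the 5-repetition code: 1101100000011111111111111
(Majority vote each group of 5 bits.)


Groups: 11011, 00000, 01111, 11111, 11111
Majority votes: 10111

10111


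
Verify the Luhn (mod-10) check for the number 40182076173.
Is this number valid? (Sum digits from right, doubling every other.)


Luhn sum = 33
33 mod 10 = 3

Invalid (Luhn sum mod 10 = 3)


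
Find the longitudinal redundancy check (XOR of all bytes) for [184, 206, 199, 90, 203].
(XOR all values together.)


XOR chain: 184 ^ 206 ^ 199 ^ 90 ^ 203 = 32

32


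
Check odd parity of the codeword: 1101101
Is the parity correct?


Number of 1s: 5

Yes, parity is correct (5 ones)


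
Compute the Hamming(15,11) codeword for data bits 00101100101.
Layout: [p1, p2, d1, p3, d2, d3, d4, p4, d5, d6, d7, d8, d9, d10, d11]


Parity bits: p1=1, p2=1, p3=1, p4=0

110101001100101


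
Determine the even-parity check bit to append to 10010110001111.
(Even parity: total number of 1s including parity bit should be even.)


Number of 1s in data: 8
Parity bit: 0

0


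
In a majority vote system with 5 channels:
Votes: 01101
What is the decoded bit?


Ones: 3 out of 5
Threshold: 3

1 (3/5 voted 1)


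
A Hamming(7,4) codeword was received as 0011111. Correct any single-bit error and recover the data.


Syndrome = 3: error at position 3

Data: 0111 (corrected bit 3)


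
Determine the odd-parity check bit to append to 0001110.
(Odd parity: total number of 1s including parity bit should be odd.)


Number of 1s in data: 3
Parity bit: 0

0


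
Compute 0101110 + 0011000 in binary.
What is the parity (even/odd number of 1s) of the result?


0101110 = 46
0011000 = 24
Sum = 70 = 1000110
1s count = 3

odd parity (3 ones in 1000110)


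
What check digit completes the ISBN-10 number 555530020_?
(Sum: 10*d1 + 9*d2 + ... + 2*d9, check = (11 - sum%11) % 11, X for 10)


Weighted sum: 194
194 mod 11 = 7

Check digit: 4


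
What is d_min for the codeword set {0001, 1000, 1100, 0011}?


Comparing all pairs, minimum distance: 1
Can detect 0 errors, correct 0 errors

1


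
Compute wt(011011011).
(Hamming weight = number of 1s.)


Counting 1s in 011011011

6


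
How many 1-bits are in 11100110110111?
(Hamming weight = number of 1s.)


Counting 1s in 11100110110111

10


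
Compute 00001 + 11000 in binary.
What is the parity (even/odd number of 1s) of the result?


00001 = 1
11000 = 24
Sum = 25 = 11001
1s count = 3

odd parity (3 ones in 11001)


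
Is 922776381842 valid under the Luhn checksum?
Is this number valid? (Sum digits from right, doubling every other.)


Luhn sum = 67
67 mod 10 = 7

Invalid (Luhn sum mod 10 = 7)


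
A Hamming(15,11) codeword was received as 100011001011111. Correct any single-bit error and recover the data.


Syndrome = 0: no error detected

Data: 01101011111 (no errors)


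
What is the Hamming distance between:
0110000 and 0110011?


XOR: 0000011
Count of 1s: 2

2


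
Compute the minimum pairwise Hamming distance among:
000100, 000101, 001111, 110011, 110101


Comparing all pairs, minimum distance: 1
Can detect 0 errors, correct 0 errors

1


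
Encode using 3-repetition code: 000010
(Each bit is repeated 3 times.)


Each bit -> 3 copies

000000000000111000


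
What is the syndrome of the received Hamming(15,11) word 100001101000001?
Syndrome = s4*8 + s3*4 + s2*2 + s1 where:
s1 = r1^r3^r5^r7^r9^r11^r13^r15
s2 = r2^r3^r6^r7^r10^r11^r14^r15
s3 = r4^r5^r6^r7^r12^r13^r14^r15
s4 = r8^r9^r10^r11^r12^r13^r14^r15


s1=0, s2=1, s3=1, s4=0

Syndrome = 6 (error at position 6)


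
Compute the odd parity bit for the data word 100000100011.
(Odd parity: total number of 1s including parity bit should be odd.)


Number of 1s in data: 4
Parity bit: 1

1


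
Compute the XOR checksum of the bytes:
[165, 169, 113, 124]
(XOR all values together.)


XOR chain: 165 ^ 169 ^ 113 ^ 124 = 1

1


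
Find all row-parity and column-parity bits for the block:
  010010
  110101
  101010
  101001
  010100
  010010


Row parities: 001100
Column parities: 100010

Row P: 001100, Col P: 100010, Corner: 0


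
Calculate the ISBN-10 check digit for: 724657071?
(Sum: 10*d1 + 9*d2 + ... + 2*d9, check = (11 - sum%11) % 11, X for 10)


Weighted sum: 250
250 mod 11 = 8

Check digit: 3


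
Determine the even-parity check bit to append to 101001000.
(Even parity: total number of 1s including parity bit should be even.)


Number of 1s in data: 3
Parity bit: 1

1


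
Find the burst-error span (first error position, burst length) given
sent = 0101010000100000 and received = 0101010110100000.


XOR: 0000000110000000

Burst at position 7, length 2


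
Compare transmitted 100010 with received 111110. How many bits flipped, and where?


XOR: 011100

3 error(s) at position(s): 1, 2, 3


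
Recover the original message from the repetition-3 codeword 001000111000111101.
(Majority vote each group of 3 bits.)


Groups: 001, 000, 111, 000, 111, 101
Majority votes: 001011

001011


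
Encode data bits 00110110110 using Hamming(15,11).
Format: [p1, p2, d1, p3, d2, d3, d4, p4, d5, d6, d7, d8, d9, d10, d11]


Parity bits: p1=1, p2=1, p3=0, p4=0

110001100110110


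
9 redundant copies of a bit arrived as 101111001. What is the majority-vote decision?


Ones: 6 out of 9
Threshold: 5

1 (6/9 voted 1)


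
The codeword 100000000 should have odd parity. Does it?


Number of 1s: 1

Yes, parity is correct (1 ones)


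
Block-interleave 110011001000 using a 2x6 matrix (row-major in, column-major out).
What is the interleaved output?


Matrix:
  110011
  001000
Read columns: 101001001010

101001001010


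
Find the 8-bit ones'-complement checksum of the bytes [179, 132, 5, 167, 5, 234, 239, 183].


Sum = 1144 mod 256 = 120
Complement = 135

135


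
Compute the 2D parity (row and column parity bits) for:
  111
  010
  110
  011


Row parities: 1100
Column parities: 000

Row P: 1100, Col P: 000, Corner: 0


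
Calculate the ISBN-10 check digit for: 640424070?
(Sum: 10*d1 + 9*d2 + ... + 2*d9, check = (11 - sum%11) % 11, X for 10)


Weighted sum: 177
177 mod 11 = 1

Check digit: X


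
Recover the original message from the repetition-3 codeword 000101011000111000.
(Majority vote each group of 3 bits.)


Groups: 000, 101, 011, 000, 111, 000
Majority votes: 011010

011010


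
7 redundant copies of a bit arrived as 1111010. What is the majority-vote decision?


Ones: 5 out of 7
Threshold: 4

1 (5/7 voted 1)


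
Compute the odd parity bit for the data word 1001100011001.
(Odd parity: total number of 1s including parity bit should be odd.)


Number of 1s in data: 6
Parity bit: 1

1


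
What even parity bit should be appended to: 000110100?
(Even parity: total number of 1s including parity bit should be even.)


Number of 1s in data: 3
Parity bit: 1

1


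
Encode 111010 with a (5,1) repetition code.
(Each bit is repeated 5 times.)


Each bit -> 5 copies

111111111111111000001111100000


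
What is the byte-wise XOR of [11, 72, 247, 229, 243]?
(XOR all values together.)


XOR chain: 11 ^ 72 ^ 247 ^ 229 ^ 243 = 162

162


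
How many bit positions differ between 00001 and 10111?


XOR: 10110
Count of 1s: 3

3


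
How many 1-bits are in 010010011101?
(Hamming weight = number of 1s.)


Counting 1s in 010010011101

6


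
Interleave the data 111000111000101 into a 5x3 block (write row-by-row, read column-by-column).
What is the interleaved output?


Matrix:
  111
  000
  111
  000
  101
Read columns: 101011010010101

101011010010101


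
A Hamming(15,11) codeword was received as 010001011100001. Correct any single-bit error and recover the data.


Syndrome = 0: no error detected

Data: 00101100001 (no errors)


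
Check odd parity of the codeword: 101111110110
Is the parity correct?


Number of 1s: 9

Yes, parity is correct (9 ones)


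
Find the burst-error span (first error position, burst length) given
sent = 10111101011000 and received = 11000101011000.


XOR: 01111000000000

Burst at position 1, length 4


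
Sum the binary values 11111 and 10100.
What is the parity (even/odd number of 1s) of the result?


11111 = 31
10100 = 20
Sum = 51 = 110011
1s count = 4

even parity (4 ones in 110011)


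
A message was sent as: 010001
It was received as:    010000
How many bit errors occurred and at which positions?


XOR: 000001

1 error(s) at position(s): 5


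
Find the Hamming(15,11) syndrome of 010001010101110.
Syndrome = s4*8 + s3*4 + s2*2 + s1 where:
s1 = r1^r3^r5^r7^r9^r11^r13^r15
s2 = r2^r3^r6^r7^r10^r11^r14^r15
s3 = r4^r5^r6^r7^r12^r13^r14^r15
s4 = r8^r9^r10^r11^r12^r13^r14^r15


s1=1, s2=0, s3=0, s4=1

Syndrome = 9 (error at position 9)


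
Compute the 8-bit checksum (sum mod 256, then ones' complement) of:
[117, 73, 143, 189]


Sum = 522 mod 256 = 10
Complement = 245

245


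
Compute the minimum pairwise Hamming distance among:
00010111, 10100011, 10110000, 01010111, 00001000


Comparing all pairs, minimum distance: 1
Can detect 0 errors, correct 0 errors

1


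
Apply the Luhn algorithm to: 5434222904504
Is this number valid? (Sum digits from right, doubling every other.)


Luhn sum = 58
58 mod 10 = 8

Invalid (Luhn sum mod 10 = 8)


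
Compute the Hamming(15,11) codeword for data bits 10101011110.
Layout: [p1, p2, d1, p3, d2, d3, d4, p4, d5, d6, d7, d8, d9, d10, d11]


Parity bits: p1=0, p2=0, p3=0, p4=1

001001011011110


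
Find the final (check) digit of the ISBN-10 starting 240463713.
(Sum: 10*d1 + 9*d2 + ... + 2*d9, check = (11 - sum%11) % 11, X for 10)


Weighted sum: 172
172 mod 11 = 7

Check digit: 4


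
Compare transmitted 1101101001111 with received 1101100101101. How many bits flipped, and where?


XOR: 0000001100010

3 error(s) at position(s): 6, 7, 11


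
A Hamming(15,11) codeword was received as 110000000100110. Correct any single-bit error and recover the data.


Syndrome = 10: error at position 10

Data: 00000000110 (corrected bit 10)


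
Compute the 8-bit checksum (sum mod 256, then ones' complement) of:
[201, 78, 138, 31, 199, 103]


Sum = 750 mod 256 = 238
Complement = 17

17


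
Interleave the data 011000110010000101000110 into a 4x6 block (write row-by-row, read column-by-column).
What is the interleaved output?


Matrix:
  011000
  110010
  000101
  000110
Read columns: 010011001000001101010010

010011001000001101010010


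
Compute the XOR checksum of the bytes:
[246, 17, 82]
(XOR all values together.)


XOR chain: 246 ^ 17 ^ 82 = 181

181


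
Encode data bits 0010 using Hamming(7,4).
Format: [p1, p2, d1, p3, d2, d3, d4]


Parity bits: p1=0, p2=1, p3=1

0101010


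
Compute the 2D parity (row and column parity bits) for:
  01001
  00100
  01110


Row parities: 011
Column parities: 00011

Row P: 011, Col P: 00011, Corner: 0


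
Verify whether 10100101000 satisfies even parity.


Number of 1s: 4

Yes, parity is correct (4 ones)


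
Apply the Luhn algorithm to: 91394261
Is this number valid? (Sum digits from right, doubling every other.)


Luhn sum = 39
39 mod 10 = 9

Invalid (Luhn sum mod 10 = 9)


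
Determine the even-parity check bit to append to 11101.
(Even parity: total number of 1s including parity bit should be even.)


Number of 1s in data: 4
Parity bit: 0

0


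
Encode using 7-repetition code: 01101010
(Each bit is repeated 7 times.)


Each bit -> 7 copies

00000001111111111111100000001111111000000011111110000000


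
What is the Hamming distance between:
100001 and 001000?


XOR: 101001
Count of 1s: 3

3


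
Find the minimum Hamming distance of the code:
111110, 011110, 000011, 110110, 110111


Comparing all pairs, minimum distance: 1
Can detect 0 errors, correct 0 errors

1


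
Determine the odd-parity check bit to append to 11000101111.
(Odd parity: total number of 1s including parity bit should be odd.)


Number of 1s in data: 7
Parity bit: 0

0


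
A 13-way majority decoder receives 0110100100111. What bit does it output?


Ones: 7 out of 13
Threshold: 7

1 (7/13 voted 1)


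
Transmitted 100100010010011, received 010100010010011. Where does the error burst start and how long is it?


XOR: 110000000000000

Burst at position 0, length 2


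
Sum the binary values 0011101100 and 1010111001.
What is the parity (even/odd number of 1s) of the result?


0011101100 = 236
1010111001 = 697
Sum = 933 = 1110100101
1s count = 6

even parity (6 ones in 1110100101)


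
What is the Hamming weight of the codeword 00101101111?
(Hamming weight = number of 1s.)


Counting 1s in 00101101111

7


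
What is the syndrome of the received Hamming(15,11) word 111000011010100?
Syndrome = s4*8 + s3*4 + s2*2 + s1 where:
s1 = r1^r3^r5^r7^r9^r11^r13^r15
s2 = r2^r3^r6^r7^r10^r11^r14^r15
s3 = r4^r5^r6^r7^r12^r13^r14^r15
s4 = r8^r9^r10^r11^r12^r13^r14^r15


s1=1, s2=1, s3=1, s4=0

Syndrome = 7 (error at position 7)
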